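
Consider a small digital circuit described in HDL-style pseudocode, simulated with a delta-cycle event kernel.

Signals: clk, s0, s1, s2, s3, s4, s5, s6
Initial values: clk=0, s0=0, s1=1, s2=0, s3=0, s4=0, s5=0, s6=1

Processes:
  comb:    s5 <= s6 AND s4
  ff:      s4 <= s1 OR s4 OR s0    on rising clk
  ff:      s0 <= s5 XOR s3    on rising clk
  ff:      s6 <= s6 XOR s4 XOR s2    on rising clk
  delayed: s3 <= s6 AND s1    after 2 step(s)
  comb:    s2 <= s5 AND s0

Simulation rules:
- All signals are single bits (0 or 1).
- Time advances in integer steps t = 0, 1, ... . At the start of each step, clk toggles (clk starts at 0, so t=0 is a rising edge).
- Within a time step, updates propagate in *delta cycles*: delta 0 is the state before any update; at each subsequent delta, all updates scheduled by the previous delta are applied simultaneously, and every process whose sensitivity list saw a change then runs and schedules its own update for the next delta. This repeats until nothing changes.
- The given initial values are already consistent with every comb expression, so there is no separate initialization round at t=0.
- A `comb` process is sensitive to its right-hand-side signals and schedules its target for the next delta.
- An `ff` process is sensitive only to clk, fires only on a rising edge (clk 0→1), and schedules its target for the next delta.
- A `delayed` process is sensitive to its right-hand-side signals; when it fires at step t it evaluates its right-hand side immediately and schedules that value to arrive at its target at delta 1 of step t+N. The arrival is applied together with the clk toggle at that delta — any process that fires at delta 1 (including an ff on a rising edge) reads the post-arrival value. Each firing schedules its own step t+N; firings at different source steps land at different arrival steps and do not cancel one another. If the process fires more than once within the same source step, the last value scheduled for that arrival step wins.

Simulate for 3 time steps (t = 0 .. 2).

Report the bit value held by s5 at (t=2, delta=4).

0

t0.Δ0 clk=0 s0=0 s4=0 s5=0 s2=0 s6=1 s1=1 s3=0
t0.Δ1 clk=1 s0=0 s4=0 s5=0 s2=0 s6=1 s1=1 s3=0
t0.Δ2 clk=1 s0=0 s4=1 s5=0 s2=0 s6=1 s1=1 s3=0
t0.Δ3 clk=1 s0=0 s4=1 s5=1 s2=0 s6=1 s1=1 s3=0
t1.Δ0 clk=1 s0=0 s4=1 s5=1 s2=0 s6=1 s1=1 s3=0
t1.Δ1 clk=0 s0=0 s4=1 s5=1 s2=0 s6=1 s1=1 s3=0
t2.Δ0 clk=0 s0=0 s4=1 s5=1 s2=0 s6=1 s1=1 s3=0
t2.Δ1 clk=1 s0=0 s4=1 s5=1 s2=0 s6=1 s1=1 s3=0
t2.Δ2 clk=1 s0=1 s4=1 s5=1 s2=0 s6=0 s1=1 s3=0
t2.Δ3 clk=1 s0=1 s4=1 s5=0 s2=1 s6=0 s1=1 s3=0
t2.Δ4 clk=1 s0=1 s4=1 s5=0 s2=0 s6=0 s1=1 s3=0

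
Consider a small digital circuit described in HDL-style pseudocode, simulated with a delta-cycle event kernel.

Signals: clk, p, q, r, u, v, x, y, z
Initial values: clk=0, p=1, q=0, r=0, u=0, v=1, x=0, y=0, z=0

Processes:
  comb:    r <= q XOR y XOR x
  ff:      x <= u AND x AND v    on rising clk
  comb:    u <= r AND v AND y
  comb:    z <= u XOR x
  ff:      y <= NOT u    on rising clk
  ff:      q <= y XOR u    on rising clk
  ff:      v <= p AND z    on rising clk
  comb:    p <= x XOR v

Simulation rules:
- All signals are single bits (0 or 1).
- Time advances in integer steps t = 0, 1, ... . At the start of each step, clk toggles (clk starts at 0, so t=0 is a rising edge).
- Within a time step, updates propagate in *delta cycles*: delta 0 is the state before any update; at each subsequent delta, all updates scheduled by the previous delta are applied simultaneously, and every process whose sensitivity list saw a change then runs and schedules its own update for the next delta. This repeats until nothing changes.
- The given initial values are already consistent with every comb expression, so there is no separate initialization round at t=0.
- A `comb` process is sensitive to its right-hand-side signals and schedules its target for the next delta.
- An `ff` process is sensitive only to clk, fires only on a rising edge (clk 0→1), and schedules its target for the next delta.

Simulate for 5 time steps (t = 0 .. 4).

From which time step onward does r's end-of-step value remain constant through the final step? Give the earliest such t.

2

t=0 Δ0: v=1 q=0 z=0 p=1 clk=0 x=0 u=0 r=0 y=0
  Δ1: clk:0→1
  Δ2: v:1→0, y:0→1
  Δ3: p:1→0, r:0→1
  (3Δ to stable)
t=1 Δ0: v=0 q=0 z=0 p=0 clk=1 x=0 u=0 r=1 y=1
  Δ1: clk:1→0
  (1Δ to stable)
t=2 Δ0: v=0 q=0 z=0 p=0 clk=0 x=0 u=0 r=1 y=1
  Δ1: clk:0→1
  Δ2: q:0→1
  Δ3: r:1→0
  (3Δ to stable)
t=3 Δ0: v=0 q=1 z=0 p=0 clk=1 x=0 u=0 r=0 y=1
  Δ1: clk:1→0
  (1Δ to stable)
t=4 Δ0: v=0 q=1 z=0 p=0 clk=0 x=0 u=0 r=0 y=1
  Δ1: clk:0→1
  (1Δ to stable)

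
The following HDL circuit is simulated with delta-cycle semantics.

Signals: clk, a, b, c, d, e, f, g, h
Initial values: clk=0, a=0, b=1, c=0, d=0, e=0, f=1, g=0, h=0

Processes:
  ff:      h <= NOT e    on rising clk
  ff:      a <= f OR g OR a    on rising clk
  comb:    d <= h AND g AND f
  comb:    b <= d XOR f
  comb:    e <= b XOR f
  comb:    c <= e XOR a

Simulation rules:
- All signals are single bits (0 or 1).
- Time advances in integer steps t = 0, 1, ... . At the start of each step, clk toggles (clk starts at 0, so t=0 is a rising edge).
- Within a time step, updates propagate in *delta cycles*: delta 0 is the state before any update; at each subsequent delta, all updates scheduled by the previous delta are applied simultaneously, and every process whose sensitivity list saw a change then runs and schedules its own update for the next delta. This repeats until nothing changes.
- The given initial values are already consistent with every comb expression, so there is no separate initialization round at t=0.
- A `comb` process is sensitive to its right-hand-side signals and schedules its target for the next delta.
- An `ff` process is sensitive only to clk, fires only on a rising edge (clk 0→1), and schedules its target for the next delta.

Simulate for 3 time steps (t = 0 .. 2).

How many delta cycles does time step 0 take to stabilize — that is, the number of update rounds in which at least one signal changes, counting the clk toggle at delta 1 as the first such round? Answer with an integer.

3

[bits: b,e,c,a,clk,h,g,f,d]
t=0: Δ0=100000010 Δ1=100010010 Δ2=100111010 Δ3=101111010 | 3Δ
t=1: Δ0=101111010 Δ1=101101010 | 1Δ
t=2: Δ0=101101010 Δ1=101111010 | 1Δ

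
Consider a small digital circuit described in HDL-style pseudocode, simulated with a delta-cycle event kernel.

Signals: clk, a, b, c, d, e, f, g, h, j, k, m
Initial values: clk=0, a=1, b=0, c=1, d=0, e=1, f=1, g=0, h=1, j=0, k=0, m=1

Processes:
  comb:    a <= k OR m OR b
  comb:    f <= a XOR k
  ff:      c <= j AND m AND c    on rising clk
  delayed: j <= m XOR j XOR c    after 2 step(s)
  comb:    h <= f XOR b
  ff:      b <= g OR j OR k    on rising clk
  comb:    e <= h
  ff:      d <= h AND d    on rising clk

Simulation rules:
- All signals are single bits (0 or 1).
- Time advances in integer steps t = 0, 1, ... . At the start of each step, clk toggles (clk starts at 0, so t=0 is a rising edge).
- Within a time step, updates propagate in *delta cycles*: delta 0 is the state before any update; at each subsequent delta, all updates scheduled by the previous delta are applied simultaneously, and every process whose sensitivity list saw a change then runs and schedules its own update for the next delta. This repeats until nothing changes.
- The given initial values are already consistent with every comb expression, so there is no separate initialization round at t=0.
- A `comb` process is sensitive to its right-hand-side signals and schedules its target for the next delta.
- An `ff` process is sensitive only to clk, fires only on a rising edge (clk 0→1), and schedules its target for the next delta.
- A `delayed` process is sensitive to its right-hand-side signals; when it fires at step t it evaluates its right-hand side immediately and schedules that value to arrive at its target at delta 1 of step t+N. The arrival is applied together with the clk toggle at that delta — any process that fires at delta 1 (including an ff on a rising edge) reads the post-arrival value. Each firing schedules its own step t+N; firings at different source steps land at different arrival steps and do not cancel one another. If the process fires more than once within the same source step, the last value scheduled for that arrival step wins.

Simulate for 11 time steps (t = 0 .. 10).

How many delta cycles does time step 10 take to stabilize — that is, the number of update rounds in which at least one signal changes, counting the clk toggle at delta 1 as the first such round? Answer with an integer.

4

[bits: a,c,m,b,clk,j,k,e,f,g,d,h]
t=0: Δ0=111000011001 Δ1=111010011001 Δ2=101010011001 | 2Δ
t=1: Δ0=101010011001 Δ1=101000011001 | 1Δ
t=2: Δ0=101000011001 Δ1=101011011001 Δ2=101111011001 Δ3=101111011000 Δ4=101111001000 | 4Δ
t=3: Δ0=101111001000 Δ1=101101001000 | 1Δ
t=4: Δ0=101101001000 Δ1=101110001000 Δ2=101010001000 Δ3=101010001001 Δ4=101010011001 | 4Δ
t=5: Δ0=101010011001 Δ1=101000011001 | 1Δ
t=6: Δ0=101000011001 Δ1=101011011001 Δ2=101111011001 Δ3=101111011000 Δ4=101111001000 | 4Δ
t=7: Δ0=101111001000 Δ1=101101001000 | 1Δ
t=8: Δ0=101101001000 Δ1=101110001000 Δ2=101010001000 Δ3=101010001001 Δ4=101010011001 | 4Δ
t=9: Δ0=101010011001 Δ1=101000011001 | 1Δ
t=10: Δ0=101000011001 Δ1=101011011001 Δ2=101111011001 Δ3=101111011000 Δ4=101111001000 | 4Δ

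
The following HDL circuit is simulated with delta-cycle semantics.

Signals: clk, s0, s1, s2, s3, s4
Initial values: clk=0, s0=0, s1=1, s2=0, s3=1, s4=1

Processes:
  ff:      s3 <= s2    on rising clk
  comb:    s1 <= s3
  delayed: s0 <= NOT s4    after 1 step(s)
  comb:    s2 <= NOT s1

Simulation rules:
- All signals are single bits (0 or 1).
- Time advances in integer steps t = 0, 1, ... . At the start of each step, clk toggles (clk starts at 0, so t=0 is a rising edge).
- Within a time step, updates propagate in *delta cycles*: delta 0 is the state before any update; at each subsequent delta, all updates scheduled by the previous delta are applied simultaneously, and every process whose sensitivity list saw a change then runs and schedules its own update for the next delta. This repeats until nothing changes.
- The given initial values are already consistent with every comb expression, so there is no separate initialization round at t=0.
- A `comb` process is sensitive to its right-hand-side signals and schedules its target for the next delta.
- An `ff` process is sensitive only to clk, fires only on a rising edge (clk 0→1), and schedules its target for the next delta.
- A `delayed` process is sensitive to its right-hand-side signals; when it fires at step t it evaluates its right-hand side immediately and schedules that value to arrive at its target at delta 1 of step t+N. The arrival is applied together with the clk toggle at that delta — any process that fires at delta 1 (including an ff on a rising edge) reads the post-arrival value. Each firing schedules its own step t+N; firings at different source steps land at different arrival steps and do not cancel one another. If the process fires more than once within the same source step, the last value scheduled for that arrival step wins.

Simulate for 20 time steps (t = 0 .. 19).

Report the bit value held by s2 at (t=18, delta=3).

[bits: s3,s0,s2,s4,clk,s1]
t=0: Δ0=100101 Δ1=100111 Δ2=000111 Δ3=000110 Δ4=001110 | 4Δ
t=1: Δ0=001110 Δ1=001100 | 1Δ
t=2: Δ0=001100 Δ1=001110 Δ2=101110 Δ3=101111 Δ4=100111 | 4Δ
t=3: Δ0=100111 Δ1=100101 | 1Δ
t=4: Δ0=100101 Δ1=100111 Δ2=000111 Δ3=000110 Δ4=001110 | 4Δ
t=5: Δ0=001110 Δ1=001100 | 1Δ
t=6: Δ0=001100 Δ1=001110 Δ2=101110 Δ3=101111 Δ4=100111 | 4Δ
t=7: Δ0=100111 Δ1=100101 | 1Δ
t=8: Δ0=100101 Δ1=100111 Δ2=000111 Δ3=000110 Δ4=001110 | 4Δ
t=9: Δ0=001110 Δ1=001100 | 1Δ
t=10: Δ0=001100 Δ1=001110 Δ2=101110 Δ3=101111 Δ4=100111 | 4Δ
t=11: Δ0=100111 Δ1=100101 | 1Δ
t=12: Δ0=100101 Δ1=100111 Δ2=000111 Δ3=000110 Δ4=001110 | 4Δ
t=13: Δ0=001110 Δ1=001100 | 1Δ
t=14: Δ0=001100 Δ1=001110 Δ2=101110 Δ3=101111 Δ4=100111 | 4Δ
t=15: Δ0=100111 Δ1=100101 | 1Δ
t=16: Δ0=100101 Δ1=100111 Δ2=000111 Δ3=000110 Δ4=001110 | 4Δ
t=17: Δ0=001110 Δ1=001100 | 1Δ
t=18: Δ0=001100 Δ1=001110 Δ2=101110 Δ3=101111 Δ4=100111 | 4Δ
t=19: Δ0=100111 Δ1=100101 | 1Δ

1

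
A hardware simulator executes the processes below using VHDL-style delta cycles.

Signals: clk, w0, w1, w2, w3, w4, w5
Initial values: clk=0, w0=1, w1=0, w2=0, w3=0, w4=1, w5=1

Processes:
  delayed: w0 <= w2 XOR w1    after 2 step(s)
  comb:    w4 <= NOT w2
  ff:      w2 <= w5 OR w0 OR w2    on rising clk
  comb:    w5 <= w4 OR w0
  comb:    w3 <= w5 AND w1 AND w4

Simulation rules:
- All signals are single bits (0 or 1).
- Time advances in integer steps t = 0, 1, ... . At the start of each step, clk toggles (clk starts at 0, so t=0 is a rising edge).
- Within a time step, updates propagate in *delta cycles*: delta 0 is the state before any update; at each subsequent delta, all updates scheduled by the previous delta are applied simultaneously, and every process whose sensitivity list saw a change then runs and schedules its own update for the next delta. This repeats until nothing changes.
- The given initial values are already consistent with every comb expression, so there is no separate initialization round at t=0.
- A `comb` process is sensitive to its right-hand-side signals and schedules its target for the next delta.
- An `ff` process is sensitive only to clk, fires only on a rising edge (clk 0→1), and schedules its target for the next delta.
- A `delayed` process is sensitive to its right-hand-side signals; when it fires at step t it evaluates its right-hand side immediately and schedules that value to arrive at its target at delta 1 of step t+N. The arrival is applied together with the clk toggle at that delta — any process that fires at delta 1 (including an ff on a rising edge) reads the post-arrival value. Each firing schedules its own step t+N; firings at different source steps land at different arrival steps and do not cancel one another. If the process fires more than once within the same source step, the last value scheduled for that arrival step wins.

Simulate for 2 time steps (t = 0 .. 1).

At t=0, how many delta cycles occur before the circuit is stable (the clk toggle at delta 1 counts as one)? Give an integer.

3

t=0 Δ0: w0=1 clk=0 w3=0 w1=0 w4=1 w5=1 w2=0
  Δ1: clk:0→1
  Δ2: w2:0→1
  Δ3: w4:1→0
  (3Δ to stable)
t=1 Δ0: w0=1 clk=1 w3=0 w1=0 w4=0 w5=1 w2=1
  Δ1: clk:1→0
  (1Δ to stable)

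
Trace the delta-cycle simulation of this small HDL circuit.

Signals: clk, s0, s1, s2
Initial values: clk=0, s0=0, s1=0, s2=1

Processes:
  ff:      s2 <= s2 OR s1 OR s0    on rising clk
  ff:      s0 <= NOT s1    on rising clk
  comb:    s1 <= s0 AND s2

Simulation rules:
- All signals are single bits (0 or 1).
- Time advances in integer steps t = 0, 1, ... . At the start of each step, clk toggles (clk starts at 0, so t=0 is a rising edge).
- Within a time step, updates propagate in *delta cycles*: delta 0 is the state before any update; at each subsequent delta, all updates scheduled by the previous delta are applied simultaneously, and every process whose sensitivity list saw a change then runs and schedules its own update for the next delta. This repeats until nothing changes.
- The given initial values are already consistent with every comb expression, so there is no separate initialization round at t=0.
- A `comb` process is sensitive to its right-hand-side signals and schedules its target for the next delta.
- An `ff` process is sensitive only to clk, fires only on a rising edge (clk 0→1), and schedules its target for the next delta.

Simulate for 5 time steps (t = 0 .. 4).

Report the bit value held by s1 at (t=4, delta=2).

t=0 Δ0: s2=1 clk=0 s1=0 s0=0
  Δ1: clk:0→1
  Δ2: s0:0→1
  Δ3: s1:0→1
  (3Δ to stable)
t=1 Δ0: s2=1 clk=1 s1=1 s0=1
  Δ1: clk:1→0
  (1Δ to stable)
t=2 Δ0: s2=1 clk=0 s1=1 s0=1
  Δ1: clk:0→1
  Δ2: s0:1→0
  Δ3: s1:1→0
  (3Δ to stable)
t=3 Δ0: s2=1 clk=1 s1=0 s0=0
  Δ1: clk:1→0
  (1Δ to stable)
t=4 Δ0: s2=1 clk=0 s1=0 s0=0
  Δ1: clk:0→1
  Δ2: s0:0→1
  Δ3: s1:0→1
  (3Δ to stable)

0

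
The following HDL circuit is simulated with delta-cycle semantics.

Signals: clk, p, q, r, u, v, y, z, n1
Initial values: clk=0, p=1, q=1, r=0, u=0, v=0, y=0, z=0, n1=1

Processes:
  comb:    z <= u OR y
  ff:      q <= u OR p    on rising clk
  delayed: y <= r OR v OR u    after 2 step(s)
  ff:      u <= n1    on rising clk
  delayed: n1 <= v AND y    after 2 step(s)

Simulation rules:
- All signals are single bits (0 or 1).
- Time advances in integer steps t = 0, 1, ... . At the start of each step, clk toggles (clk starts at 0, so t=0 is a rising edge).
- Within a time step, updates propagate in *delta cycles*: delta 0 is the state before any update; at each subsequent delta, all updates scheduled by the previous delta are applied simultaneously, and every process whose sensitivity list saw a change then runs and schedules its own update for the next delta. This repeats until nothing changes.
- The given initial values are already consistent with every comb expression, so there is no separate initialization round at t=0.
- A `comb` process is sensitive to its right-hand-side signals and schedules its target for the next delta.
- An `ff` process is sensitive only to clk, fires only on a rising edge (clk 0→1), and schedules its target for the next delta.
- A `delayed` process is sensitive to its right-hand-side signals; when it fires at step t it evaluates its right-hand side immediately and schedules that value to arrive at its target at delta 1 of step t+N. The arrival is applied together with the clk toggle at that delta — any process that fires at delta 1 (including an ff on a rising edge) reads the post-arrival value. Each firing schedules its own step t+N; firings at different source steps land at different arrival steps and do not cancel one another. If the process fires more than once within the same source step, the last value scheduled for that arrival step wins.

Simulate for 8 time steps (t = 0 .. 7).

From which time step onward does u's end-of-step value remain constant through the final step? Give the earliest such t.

4

t0.Δ0 p=1 u=0 v=0 z=0 clk=0 n1=1 y=0 q=1 r=0
t0.Δ1 p=1 u=0 v=0 z=0 clk=1 n1=1 y=0 q=1 r=0
t0.Δ2 p=1 u=1 v=0 z=0 clk=1 n1=1 y=0 q=1 r=0
t0.Δ3 p=1 u=1 v=0 z=1 clk=1 n1=1 y=0 q=1 r=0
t1.Δ0 p=1 u=1 v=0 z=1 clk=1 n1=1 y=0 q=1 r=0
t1.Δ1 p=1 u=1 v=0 z=1 clk=0 n1=1 y=0 q=1 r=0
t2.Δ0 p=1 u=1 v=0 z=1 clk=0 n1=1 y=0 q=1 r=0
t2.Δ1 p=1 u=1 v=0 z=1 clk=1 n1=1 y=1 q=1 r=0
t3.Δ0 p=1 u=1 v=0 z=1 clk=1 n1=1 y=1 q=1 r=0
t3.Δ1 p=1 u=1 v=0 z=1 clk=0 n1=1 y=1 q=1 r=0
t4.Δ0 p=1 u=1 v=0 z=1 clk=0 n1=1 y=1 q=1 r=0
t4.Δ1 p=1 u=1 v=0 z=1 clk=1 n1=0 y=1 q=1 r=0
t4.Δ2 p=1 u=0 v=0 z=1 clk=1 n1=0 y=1 q=1 r=0
t5.Δ0 p=1 u=0 v=0 z=1 clk=1 n1=0 y=1 q=1 r=0
t5.Δ1 p=1 u=0 v=0 z=1 clk=0 n1=0 y=1 q=1 r=0
t6.Δ0 p=1 u=0 v=0 z=1 clk=0 n1=0 y=1 q=1 r=0
t6.Δ1 p=1 u=0 v=0 z=1 clk=1 n1=0 y=0 q=1 r=0
t6.Δ2 p=1 u=0 v=0 z=0 clk=1 n1=0 y=0 q=1 r=0
t7.Δ0 p=1 u=0 v=0 z=0 clk=1 n1=0 y=0 q=1 r=0
t7.Δ1 p=1 u=0 v=0 z=0 clk=0 n1=0 y=0 q=1 r=0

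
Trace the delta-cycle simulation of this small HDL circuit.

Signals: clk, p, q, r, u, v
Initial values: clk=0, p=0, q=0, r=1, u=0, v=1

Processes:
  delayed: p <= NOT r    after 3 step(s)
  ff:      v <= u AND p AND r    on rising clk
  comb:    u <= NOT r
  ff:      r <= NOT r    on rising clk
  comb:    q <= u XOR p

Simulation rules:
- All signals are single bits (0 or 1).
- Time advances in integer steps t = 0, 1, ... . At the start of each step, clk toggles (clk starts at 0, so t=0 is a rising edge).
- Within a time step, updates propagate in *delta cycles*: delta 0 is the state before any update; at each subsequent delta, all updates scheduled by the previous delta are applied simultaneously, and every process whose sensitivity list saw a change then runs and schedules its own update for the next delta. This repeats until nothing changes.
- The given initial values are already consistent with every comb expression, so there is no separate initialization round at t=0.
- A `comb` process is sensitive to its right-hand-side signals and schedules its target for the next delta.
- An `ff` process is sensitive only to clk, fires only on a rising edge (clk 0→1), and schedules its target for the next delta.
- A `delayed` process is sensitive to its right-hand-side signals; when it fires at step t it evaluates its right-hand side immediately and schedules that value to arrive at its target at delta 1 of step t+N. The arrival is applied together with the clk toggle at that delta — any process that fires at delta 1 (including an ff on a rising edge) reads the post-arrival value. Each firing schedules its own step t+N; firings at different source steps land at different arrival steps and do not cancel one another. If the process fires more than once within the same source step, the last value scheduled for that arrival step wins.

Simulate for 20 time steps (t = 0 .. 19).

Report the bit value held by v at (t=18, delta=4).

0

[bits: q,clk,p,v,u,r]
t=0: Δ0=000101 Δ1=010101 Δ2=010000 Δ3=010010 Δ4=110010 | 4Δ
t=1: Δ0=110010 Δ1=100010 | 1Δ
t=2: Δ0=100010 Δ1=110010 Δ2=110011 Δ3=110001 Δ4=010001 | 4Δ
t=3: Δ0=010001 Δ1=001001 Δ2=101001 | 2Δ
t=4: Δ0=101001 Δ1=111001 Δ2=111000 Δ3=111010 Δ4=011010 | 4Δ
t=5: Δ0=011010 Δ1=000010 Δ2=100010 | 2Δ
t=6: Δ0=100010 Δ1=110010 Δ2=110011 Δ3=110001 Δ4=010001 | 4Δ
t=7: Δ0=010001 Δ1=001001 Δ2=101001 | 2Δ
t=8: Δ0=101001 Δ1=111001 Δ2=111000 Δ3=111010 Δ4=011010 | 4Δ
t=9: Δ0=011010 Δ1=000010 Δ2=100010 | 2Δ
t=10: Δ0=100010 Δ1=110010 Δ2=110011 Δ3=110001 Δ4=010001 | 4Δ
t=11: Δ0=010001 Δ1=001001 Δ2=101001 | 2Δ
t=12: Δ0=101001 Δ1=111001 Δ2=111000 Δ3=111010 Δ4=011010 | 4Δ
t=13: Δ0=011010 Δ1=000010 Δ2=100010 | 2Δ
t=14: Δ0=100010 Δ1=110010 Δ2=110011 Δ3=110001 Δ4=010001 | 4Δ
t=15: Δ0=010001 Δ1=001001 Δ2=101001 | 2Δ
t=16: Δ0=101001 Δ1=111001 Δ2=111000 Δ3=111010 Δ4=011010 | 4Δ
t=17: Δ0=011010 Δ1=000010 Δ2=100010 | 2Δ
t=18: Δ0=100010 Δ1=110010 Δ2=110011 Δ3=110001 Δ4=010001 | 4Δ
t=19: Δ0=010001 Δ1=001001 Δ2=101001 | 2Δ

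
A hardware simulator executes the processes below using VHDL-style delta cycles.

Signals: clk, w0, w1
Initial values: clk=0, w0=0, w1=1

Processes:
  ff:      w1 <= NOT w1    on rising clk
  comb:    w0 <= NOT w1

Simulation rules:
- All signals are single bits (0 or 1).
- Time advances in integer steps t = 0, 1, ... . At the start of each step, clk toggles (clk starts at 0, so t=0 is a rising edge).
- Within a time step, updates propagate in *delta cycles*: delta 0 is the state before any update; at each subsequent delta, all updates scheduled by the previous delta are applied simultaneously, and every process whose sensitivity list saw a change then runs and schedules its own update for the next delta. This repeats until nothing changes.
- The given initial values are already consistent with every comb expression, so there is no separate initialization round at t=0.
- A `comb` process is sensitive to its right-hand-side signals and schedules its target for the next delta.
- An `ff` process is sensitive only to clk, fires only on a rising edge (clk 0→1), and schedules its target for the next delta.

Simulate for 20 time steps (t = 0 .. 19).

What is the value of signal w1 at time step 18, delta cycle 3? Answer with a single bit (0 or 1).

1

t0.Δ0 clk=0 w0=0 w1=1
t0.Δ1 clk=1 w0=0 w1=1
t0.Δ2 clk=1 w0=0 w1=0
t0.Δ3 clk=1 w0=1 w1=0
t1.Δ0 clk=1 w0=1 w1=0
t1.Δ1 clk=0 w0=1 w1=0
t2.Δ0 clk=0 w0=1 w1=0
t2.Δ1 clk=1 w0=1 w1=0
t2.Δ2 clk=1 w0=1 w1=1
t2.Δ3 clk=1 w0=0 w1=1
t3.Δ0 clk=1 w0=0 w1=1
t3.Δ1 clk=0 w0=0 w1=1
t4.Δ0 clk=0 w0=0 w1=1
t4.Δ1 clk=1 w0=0 w1=1
t4.Δ2 clk=1 w0=0 w1=0
t4.Δ3 clk=1 w0=1 w1=0
t5.Δ0 clk=1 w0=1 w1=0
t5.Δ1 clk=0 w0=1 w1=0
t6.Δ0 clk=0 w0=1 w1=0
t6.Δ1 clk=1 w0=1 w1=0
t6.Δ2 clk=1 w0=1 w1=1
t6.Δ3 clk=1 w0=0 w1=1
t7.Δ0 clk=1 w0=0 w1=1
t7.Δ1 clk=0 w0=0 w1=1
t8.Δ0 clk=0 w0=0 w1=1
t8.Δ1 clk=1 w0=0 w1=1
t8.Δ2 clk=1 w0=0 w1=0
t8.Δ3 clk=1 w0=1 w1=0
t9.Δ0 clk=1 w0=1 w1=0
t9.Δ1 clk=0 w0=1 w1=0
t10.Δ0 clk=0 w0=1 w1=0
t10.Δ1 clk=1 w0=1 w1=0
t10.Δ2 clk=1 w0=1 w1=1
t10.Δ3 clk=1 w0=0 w1=1
t11.Δ0 clk=1 w0=0 w1=1
t11.Δ1 clk=0 w0=0 w1=1
t12.Δ0 clk=0 w0=0 w1=1
t12.Δ1 clk=1 w0=0 w1=1
t12.Δ2 clk=1 w0=0 w1=0
t12.Δ3 clk=1 w0=1 w1=0
t13.Δ0 clk=1 w0=1 w1=0
t13.Δ1 clk=0 w0=1 w1=0
t14.Δ0 clk=0 w0=1 w1=0
t14.Δ1 clk=1 w0=1 w1=0
t14.Δ2 clk=1 w0=1 w1=1
t14.Δ3 clk=1 w0=0 w1=1
t15.Δ0 clk=1 w0=0 w1=1
t15.Δ1 clk=0 w0=0 w1=1
t16.Δ0 clk=0 w0=0 w1=1
t16.Δ1 clk=1 w0=0 w1=1
t16.Δ2 clk=1 w0=0 w1=0
t16.Δ3 clk=1 w0=1 w1=0
t17.Δ0 clk=1 w0=1 w1=0
t17.Δ1 clk=0 w0=1 w1=0
t18.Δ0 clk=0 w0=1 w1=0
t18.Δ1 clk=1 w0=1 w1=0
t18.Δ2 clk=1 w0=1 w1=1
t18.Δ3 clk=1 w0=0 w1=1
t19.Δ0 clk=1 w0=0 w1=1
t19.Δ1 clk=0 w0=0 w1=1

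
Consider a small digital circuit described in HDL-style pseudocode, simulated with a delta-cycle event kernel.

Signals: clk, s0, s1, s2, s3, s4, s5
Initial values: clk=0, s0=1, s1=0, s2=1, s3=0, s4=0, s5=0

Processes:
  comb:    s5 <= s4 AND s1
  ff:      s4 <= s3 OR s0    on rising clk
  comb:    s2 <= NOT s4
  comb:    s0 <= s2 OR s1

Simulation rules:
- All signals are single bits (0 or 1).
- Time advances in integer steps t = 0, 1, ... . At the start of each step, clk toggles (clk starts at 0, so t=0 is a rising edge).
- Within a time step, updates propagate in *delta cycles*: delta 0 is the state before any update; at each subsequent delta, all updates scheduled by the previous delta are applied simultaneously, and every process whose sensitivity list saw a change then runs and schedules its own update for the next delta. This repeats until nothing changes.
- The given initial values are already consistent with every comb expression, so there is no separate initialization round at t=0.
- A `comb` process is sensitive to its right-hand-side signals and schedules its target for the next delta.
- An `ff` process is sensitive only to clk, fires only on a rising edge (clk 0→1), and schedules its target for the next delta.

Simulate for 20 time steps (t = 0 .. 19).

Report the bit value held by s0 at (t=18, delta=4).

1

t0.Δ0 clk=0 s0=1 s4=0 s1=0 s2=1 s3=0 s5=0
t0.Δ1 clk=1 s0=1 s4=0 s1=0 s2=1 s3=0 s5=0
t0.Δ2 clk=1 s0=1 s4=1 s1=0 s2=1 s3=0 s5=0
t0.Δ3 clk=1 s0=1 s4=1 s1=0 s2=0 s3=0 s5=0
t0.Δ4 clk=1 s0=0 s4=1 s1=0 s2=0 s3=0 s5=0
t1.Δ0 clk=1 s0=0 s4=1 s1=0 s2=0 s3=0 s5=0
t1.Δ1 clk=0 s0=0 s4=1 s1=0 s2=0 s3=0 s5=0
t2.Δ0 clk=0 s0=0 s4=1 s1=0 s2=0 s3=0 s5=0
t2.Δ1 clk=1 s0=0 s4=1 s1=0 s2=0 s3=0 s5=0
t2.Δ2 clk=1 s0=0 s4=0 s1=0 s2=0 s3=0 s5=0
t2.Δ3 clk=1 s0=0 s4=0 s1=0 s2=1 s3=0 s5=0
t2.Δ4 clk=1 s0=1 s4=0 s1=0 s2=1 s3=0 s5=0
t3.Δ0 clk=1 s0=1 s4=0 s1=0 s2=1 s3=0 s5=0
t3.Δ1 clk=0 s0=1 s4=0 s1=0 s2=1 s3=0 s5=0
t4.Δ0 clk=0 s0=1 s4=0 s1=0 s2=1 s3=0 s5=0
t4.Δ1 clk=1 s0=1 s4=0 s1=0 s2=1 s3=0 s5=0
t4.Δ2 clk=1 s0=1 s4=1 s1=0 s2=1 s3=0 s5=0
t4.Δ3 clk=1 s0=1 s4=1 s1=0 s2=0 s3=0 s5=0
t4.Δ4 clk=1 s0=0 s4=1 s1=0 s2=0 s3=0 s5=0
t5.Δ0 clk=1 s0=0 s4=1 s1=0 s2=0 s3=0 s5=0
t5.Δ1 clk=0 s0=0 s4=1 s1=0 s2=0 s3=0 s5=0
t6.Δ0 clk=0 s0=0 s4=1 s1=0 s2=0 s3=0 s5=0
t6.Δ1 clk=1 s0=0 s4=1 s1=0 s2=0 s3=0 s5=0
t6.Δ2 clk=1 s0=0 s4=0 s1=0 s2=0 s3=0 s5=0
t6.Δ3 clk=1 s0=0 s4=0 s1=0 s2=1 s3=0 s5=0
t6.Δ4 clk=1 s0=1 s4=0 s1=0 s2=1 s3=0 s5=0
t7.Δ0 clk=1 s0=1 s4=0 s1=0 s2=1 s3=0 s5=0
t7.Δ1 clk=0 s0=1 s4=0 s1=0 s2=1 s3=0 s5=0
t8.Δ0 clk=0 s0=1 s4=0 s1=0 s2=1 s3=0 s5=0
t8.Δ1 clk=1 s0=1 s4=0 s1=0 s2=1 s3=0 s5=0
t8.Δ2 clk=1 s0=1 s4=1 s1=0 s2=1 s3=0 s5=0
t8.Δ3 clk=1 s0=1 s4=1 s1=0 s2=0 s3=0 s5=0
t8.Δ4 clk=1 s0=0 s4=1 s1=0 s2=0 s3=0 s5=0
t9.Δ0 clk=1 s0=0 s4=1 s1=0 s2=0 s3=0 s5=0
t9.Δ1 clk=0 s0=0 s4=1 s1=0 s2=0 s3=0 s5=0
t10.Δ0 clk=0 s0=0 s4=1 s1=0 s2=0 s3=0 s5=0
t10.Δ1 clk=1 s0=0 s4=1 s1=0 s2=0 s3=0 s5=0
t10.Δ2 clk=1 s0=0 s4=0 s1=0 s2=0 s3=0 s5=0
t10.Δ3 clk=1 s0=0 s4=0 s1=0 s2=1 s3=0 s5=0
t10.Δ4 clk=1 s0=1 s4=0 s1=0 s2=1 s3=0 s5=0
t11.Δ0 clk=1 s0=1 s4=0 s1=0 s2=1 s3=0 s5=0
t11.Δ1 clk=0 s0=1 s4=0 s1=0 s2=1 s3=0 s5=0
t12.Δ0 clk=0 s0=1 s4=0 s1=0 s2=1 s3=0 s5=0
t12.Δ1 clk=1 s0=1 s4=0 s1=0 s2=1 s3=0 s5=0
t12.Δ2 clk=1 s0=1 s4=1 s1=0 s2=1 s3=0 s5=0
t12.Δ3 clk=1 s0=1 s4=1 s1=0 s2=0 s3=0 s5=0
t12.Δ4 clk=1 s0=0 s4=1 s1=0 s2=0 s3=0 s5=0
t13.Δ0 clk=1 s0=0 s4=1 s1=0 s2=0 s3=0 s5=0
t13.Δ1 clk=0 s0=0 s4=1 s1=0 s2=0 s3=0 s5=0
t14.Δ0 clk=0 s0=0 s4=1 s1=0 s2=0 s3=0 s5=0
t14.Δ1 clk=1 s0=0 s4=1 s1=0 s2=0 s3=0 s5=0
t14.Δ2 clk=1 s0=0 s4=0 s1=0 s2=0 s3=0 s5=0
t14.Δ3 clk=1 s0=0 s4=0 s1=0 s2=1 s3=0 s5=0
t14.Δ4 clk=1 s0=1 s4=0 s1=0 s2=1 s3=0 s5=0
t15.Δ0 clk=1 s0=1 s4=0 s1=0 s2=1 s3=0 s5=0
t15.Δ1 clk=0 s0=1 s4=0 s1=0 s2=1 s3=0 s5=0
t16.Δ0 clk=0 s0=1 s4=0 s1=0 s2=1 s3=0 s5=0
t16.Δ1 clk=1 s0=1 s4=0 s1=0 s2=1 s3=0 s5=0
t16.Δ2 clk=1 s0=1 s4=1 s1=0 s2=1 s3=0 s5=0
t16.Δ3 clk=1 s0=1 s4=1 s1=0 s2=0 s3=0 s5=0
t16.Δ4 clk=1 s0=0 s4=1 s1=0 s2=0 s3=0 s5=0
t17.Δ0 clk=1 s0=0 s4=1 s1=0 s2=0 s3=0 s5=0
t17.Δ1 clk=0 s0=0 s4=1 s1=0 s2=0 s3=0 s5=0
t18.Δ0 clk=0 s0=0 s4=1 s1=0 s2=0 s3=0 s5=0
t18.Δ1 clk=1 s0=0 s4=1 s1=0 s2=0 s3=0 s5=0
t18.Δ2 clk=1 s0=0 s4=0 s1=0 s2=0 s3=0 s5=0
t18.Δ3 clk=1 s0=0 s4=0 s1=0 s2=1 s3=0 s5=0
t18.Δ4 clk=1 s0=1 s4=0 s1=0 s2=1 s3=0 s5=0
t19.Δ0 clk=1 s0=1 s4=0 s1=0 s2=1 s3=0 s5=0
t19.Δ1 clk=0 s0=1 s4=0 s1=0 s2=1 s3=0 s5=0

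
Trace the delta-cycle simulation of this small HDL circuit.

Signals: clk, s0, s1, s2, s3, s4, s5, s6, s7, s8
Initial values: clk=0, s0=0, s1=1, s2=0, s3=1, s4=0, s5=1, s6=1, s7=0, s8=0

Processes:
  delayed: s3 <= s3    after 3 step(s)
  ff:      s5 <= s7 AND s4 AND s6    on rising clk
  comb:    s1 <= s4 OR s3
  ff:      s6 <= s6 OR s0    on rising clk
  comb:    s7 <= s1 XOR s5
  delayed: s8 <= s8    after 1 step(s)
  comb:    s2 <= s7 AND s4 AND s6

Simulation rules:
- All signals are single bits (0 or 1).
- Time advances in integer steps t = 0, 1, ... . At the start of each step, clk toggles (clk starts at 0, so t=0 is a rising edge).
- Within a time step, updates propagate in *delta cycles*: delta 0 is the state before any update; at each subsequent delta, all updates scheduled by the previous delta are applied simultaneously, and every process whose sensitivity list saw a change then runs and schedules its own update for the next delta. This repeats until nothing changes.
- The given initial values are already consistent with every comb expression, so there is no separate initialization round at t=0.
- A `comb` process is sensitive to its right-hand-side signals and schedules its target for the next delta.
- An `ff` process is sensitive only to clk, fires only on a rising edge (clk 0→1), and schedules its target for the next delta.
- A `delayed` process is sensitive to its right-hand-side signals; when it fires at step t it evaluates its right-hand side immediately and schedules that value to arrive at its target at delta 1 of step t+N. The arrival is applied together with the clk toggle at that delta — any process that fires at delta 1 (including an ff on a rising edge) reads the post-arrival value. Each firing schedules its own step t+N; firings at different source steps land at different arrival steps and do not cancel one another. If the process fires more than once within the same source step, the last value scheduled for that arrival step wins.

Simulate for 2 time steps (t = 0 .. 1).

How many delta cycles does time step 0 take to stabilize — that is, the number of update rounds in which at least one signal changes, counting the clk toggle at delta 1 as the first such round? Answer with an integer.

[bits: s5,clk,s6,s8,s2,s0,s3,s7,s1,s4]
t=0: Δ0=1010001010 Δ1=1110001010 Δ2=0110001010 Δ3=0110001110 | 3Δ
t=1: Δ0=0110001110 Δ1=0010001110 | 1Δ

3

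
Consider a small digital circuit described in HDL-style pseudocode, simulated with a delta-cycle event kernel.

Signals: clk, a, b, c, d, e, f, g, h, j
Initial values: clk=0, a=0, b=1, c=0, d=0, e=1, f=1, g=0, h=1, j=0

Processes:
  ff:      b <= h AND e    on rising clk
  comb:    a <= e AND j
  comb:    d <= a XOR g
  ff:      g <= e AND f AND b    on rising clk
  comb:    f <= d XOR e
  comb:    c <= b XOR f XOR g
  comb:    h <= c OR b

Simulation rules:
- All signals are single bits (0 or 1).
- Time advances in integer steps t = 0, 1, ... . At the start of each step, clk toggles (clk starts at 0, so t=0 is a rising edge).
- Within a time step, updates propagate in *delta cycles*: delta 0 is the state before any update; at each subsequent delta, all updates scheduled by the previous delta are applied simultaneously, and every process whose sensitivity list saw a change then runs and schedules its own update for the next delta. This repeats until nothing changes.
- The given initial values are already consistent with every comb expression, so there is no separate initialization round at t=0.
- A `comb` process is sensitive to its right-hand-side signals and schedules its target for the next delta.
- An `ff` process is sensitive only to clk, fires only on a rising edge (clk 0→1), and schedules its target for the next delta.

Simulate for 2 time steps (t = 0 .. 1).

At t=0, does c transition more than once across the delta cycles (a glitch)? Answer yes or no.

t=0 Δ0: clk=0 g=0 e=1 f=1 d=0 a=0 c=0 b=1 j=0 h=1
  Δ1: clk:0→1
  Δ2: g:0→1
  Δ3: d:0→1, c:0→1
  Δ4: f:1→0
  Δ5: c:1→0
  (5Δ to stable)
t=1 Δ0: clk=1 g=1 e=1 f=0 d=1 a=0 c=0 b=1 j=0 h=1
  Δ1: clk:1→0
  (1Δ to stable)

yes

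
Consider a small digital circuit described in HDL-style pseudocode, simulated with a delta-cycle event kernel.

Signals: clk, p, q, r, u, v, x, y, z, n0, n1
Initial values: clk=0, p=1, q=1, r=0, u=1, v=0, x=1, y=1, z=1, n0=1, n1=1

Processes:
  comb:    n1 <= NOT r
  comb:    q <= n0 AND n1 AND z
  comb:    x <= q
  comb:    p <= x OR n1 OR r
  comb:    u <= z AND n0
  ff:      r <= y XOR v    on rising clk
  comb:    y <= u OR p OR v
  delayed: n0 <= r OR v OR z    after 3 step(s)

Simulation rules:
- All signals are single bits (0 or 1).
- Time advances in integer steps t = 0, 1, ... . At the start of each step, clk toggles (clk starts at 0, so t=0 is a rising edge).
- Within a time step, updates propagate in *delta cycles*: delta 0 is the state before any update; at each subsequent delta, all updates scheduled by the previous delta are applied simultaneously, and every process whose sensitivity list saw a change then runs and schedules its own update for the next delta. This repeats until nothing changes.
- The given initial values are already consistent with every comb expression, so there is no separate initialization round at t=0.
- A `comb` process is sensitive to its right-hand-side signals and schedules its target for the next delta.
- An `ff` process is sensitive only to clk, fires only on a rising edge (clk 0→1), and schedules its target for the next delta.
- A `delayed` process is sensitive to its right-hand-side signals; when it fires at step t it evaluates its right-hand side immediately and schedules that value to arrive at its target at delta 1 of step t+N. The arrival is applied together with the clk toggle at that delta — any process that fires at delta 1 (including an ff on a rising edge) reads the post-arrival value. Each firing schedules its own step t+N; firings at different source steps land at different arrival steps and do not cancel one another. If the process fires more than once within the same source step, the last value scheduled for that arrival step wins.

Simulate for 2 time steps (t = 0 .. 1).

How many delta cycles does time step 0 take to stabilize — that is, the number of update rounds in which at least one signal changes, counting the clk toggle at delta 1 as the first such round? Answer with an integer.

t0.Δ0 r=0 z=1 u=1 p=1 clk=0 y=1 v=0 n0=1 n1=1 x=1 q=1
t0.Δ1 r=0 z=1 u=1 p=1 clk=1 y=1 v=0 n0=1 n1=1 x=1 q=1
t0.Δ2 r=1 z=1 u=1 p=1 clk=1 y=1 v=0 n0=1 n1=1 x=1 q=1
t0.Δ3 r=1 z=1 u=1 p=1 clk=1 y=1 v=0 n0=1 n1=0 x=1 q=1
t0.Δ4 r=1 z=1 u=1 p=1 clk=1 y=1 v=0 n0=1 n1=0 x=1 q=0
t0.Δ5 r=1 z=1 u=1 p=1 clk=1 y=1 v=0 n0=1 n1=0 x=0 q=0
t1.Δ0 r=1 z=1 u=1 p=1 clk=1 y=1 v=0 n0=1 n1=0 x=0 q=0
t1.Δ1 r=1 z=1 u=1 p=1 clk=0 y=1 v=0 n0=1 n1=0 x=0 q=0

5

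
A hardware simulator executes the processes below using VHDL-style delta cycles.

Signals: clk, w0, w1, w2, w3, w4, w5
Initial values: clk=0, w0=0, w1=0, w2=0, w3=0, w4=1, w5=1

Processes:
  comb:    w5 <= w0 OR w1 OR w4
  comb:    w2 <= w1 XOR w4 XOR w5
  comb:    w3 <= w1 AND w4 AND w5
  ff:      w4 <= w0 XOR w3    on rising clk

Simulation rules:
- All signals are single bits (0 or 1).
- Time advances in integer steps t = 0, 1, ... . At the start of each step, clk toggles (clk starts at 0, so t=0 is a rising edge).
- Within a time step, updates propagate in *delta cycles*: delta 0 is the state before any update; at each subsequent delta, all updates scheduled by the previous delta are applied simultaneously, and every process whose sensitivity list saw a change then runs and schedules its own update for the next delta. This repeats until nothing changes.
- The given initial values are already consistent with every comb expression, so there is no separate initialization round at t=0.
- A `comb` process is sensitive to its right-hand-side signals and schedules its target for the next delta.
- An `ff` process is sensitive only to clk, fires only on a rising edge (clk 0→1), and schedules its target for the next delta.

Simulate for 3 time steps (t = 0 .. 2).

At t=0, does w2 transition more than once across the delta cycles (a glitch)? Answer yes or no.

yes

[bits: clk,w0,w3,w5,w4,w1,w2]
t=0: Δ0=0001100 Δ1=1001100 Δ2=1001000 Δ3=1000001 Δ4=1000000 | 4Δ
t=1: Δ0=1000000 Δ1=0000000 | 1Δ
t=2: Δ0=0000000 Δ1=1000000 | 1Δ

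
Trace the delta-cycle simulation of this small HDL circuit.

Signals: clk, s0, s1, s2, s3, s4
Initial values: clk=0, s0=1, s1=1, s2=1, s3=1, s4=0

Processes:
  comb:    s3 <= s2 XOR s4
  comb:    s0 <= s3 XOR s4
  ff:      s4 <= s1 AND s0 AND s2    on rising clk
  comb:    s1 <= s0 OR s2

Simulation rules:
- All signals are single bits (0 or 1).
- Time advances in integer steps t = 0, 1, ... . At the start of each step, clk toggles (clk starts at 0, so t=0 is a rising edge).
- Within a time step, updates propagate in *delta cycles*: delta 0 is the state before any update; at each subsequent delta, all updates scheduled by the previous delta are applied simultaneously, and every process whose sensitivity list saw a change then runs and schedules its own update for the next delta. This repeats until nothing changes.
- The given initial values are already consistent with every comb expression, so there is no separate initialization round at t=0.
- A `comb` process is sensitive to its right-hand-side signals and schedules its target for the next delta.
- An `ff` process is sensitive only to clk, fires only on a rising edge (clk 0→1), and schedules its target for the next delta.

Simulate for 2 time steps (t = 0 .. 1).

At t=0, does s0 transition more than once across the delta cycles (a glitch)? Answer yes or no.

yes

t=0 Δ0: s2=1 s3=1 s4=0 s0=1 clk=0 s1=1
  Δ1: clk:0→1
  Δ2: s4:0→1
  Δ3: s3:1→0, s0:1→0
  Δ4: s0:0→1
  (4Δ to stable)
t=1 Δ0: s2=1 s3=0 s4=1 s0=1 clk=1 s1=1
  Δ1: clk:1→0
  (1Δ to stable)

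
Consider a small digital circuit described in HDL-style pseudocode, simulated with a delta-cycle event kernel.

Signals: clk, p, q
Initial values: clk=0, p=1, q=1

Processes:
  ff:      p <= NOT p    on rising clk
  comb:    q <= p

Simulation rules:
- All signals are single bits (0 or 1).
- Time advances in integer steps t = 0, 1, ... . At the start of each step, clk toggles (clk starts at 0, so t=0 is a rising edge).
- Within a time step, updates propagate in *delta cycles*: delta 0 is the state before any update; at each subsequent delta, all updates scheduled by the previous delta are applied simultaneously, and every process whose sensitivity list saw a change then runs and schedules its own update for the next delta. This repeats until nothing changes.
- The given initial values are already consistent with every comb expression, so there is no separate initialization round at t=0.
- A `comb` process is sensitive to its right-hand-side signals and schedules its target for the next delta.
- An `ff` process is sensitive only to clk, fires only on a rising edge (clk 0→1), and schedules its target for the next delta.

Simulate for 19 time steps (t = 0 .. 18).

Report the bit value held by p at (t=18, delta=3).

1

[bits: clk,p,q]
t=0: Δ0=011 Δ1=111 Δ2=101 Δ3=100 | 3Δ
t=1: Δ0=100 Δ1=000 | 1Δ
t=2: Δ0=000 Δ1=100 Δ2=110 Δ3=111 | 3Δ
t=3: Δ0=111 Δ1=011 | 1Δ
t=4: Δ0=011 Δ1=111 Δ2=101 Δ3=100 | 3Δ
t=5: Δ0=100 Δ1=000 | 1Δ
t=6: Δ0=000 Δ1=100 Δ2=110 Δ3=111 | 3Δ
t=7: Δ0=111 Δ1=011 | 1Δ
t=8: Δ0=011 Δ1=111 Δ2=101 Δ3=100 | 3Δ
t=9: Δ0=100 Δ1=000 | 1Δ
t=10: Δ0=000 Δ1=100 Δ2=110 Δ3=111 | 3Δ
t=11: Δ0=111 Δ1=011 | 1Δ
t=12: Δ0=011 Δ1=111 Δ2=101 Δ3=100 | 3Δ
t=13: Δ0=100 Δ1=000 | 1Δ
t=14: Δ0=000 Δ1=100 Δ2=110 Δ3=111 | 3Δ
t=15: Δ0=111 Δ1=011 | 1Δ
t=16: Δ0=011 Δ1=111 Δ2=101 Δ3=100 | 3Δ
t=17: Δ0=100 Δ1=000 | 1Δ
t=18: Δ0=000 Δ1=100 Δ2=110 Δ3=111 | 3Δ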